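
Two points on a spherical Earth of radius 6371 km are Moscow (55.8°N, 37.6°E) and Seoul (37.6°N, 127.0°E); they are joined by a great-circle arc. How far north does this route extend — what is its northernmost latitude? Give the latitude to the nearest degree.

The great circle lies in the plane with unit normal n̂ = (p₁ × p₂)/|p₁ × p₂|.
Here n̂_z ≈ +0.517; the vertex latitude is φ_max = arccos|n̂_z| ≈ 58.8°.
Check via Clairaut: cos φ_max = |cos φ₁| · sin C = cos(55.8°)·sin(67.0°) ≈ 0.517, again giving ≈ 58.8°.

≈ 59°N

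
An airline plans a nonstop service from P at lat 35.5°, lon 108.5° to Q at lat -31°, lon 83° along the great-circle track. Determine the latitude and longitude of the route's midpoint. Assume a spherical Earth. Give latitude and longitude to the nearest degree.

≈ lat 2°, lon 95°

Convert each endpoint to a unit vector on the sphere (x = cos φ cos λ, y = cos φ sin λ, z = sin φ).
The central angle between the endpoints is δ = arccos(p₁·p₂) ≈ 1.234 rad (70.7°).
Interpolate at f = 1/2 with slerp weights a = sin((1−f)δ)/sin δ ≈ 0.613, b = sin(fδ)/sin δ ≈ 0.613.
p = a·p₁ + b·p₂ ≈ (-0.094, 0.995, 0.040); φ = arcsin(p_z) ≈ 2.31°, λ = atan2(p_y, p_x) ≈ 95.42°.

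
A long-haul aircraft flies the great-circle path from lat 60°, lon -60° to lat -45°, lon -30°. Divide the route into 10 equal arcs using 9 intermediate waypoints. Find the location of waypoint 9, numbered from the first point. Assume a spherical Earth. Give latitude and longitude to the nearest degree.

Convert each endpoint to a unit vector on the sphere (x = cos φ cos λ, y = cos φ sin λ, z = sin φ).
The central angle between the endpoints is δ = arccos(p₁·p₂) ≈ 1.882 rad (107.8°).
Interpolate at f = 9/10 with slerp weights a = sin((1−f)δ)/sin δ ≈ 0.197, b = sin(fδ)/sin δ ≈ 1.043.
p = a·p₁ + b·p₂ ≈ (0.688, -0.454, -0.567); φ = arcsin(p_z) ≈ -34.54°, λ = atan2(p_y, p_x) ≈ -33.42°.

≈ lat -35°, lon -33°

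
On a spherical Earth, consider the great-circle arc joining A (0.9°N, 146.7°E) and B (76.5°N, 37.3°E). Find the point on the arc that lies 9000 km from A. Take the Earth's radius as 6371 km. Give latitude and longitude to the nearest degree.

≈ (75°N, 90°E)

Convert each endpoint to a unit vector on the sphere (x = cos φ cos λ, y = cos φ sin λ, z = sin φ).
The central angle between the endpoints is δ = arccos(p₁·p₂) ≈ 1.633 rad (93.6°). The total great-circle distance is δ·R ≈ 1.633 × 6371 ≈ 10404 km, so the target fraction is f = 9000/10404 ≈ 0.865.
Interpolate at f ≈ 0.865 with slerp weights a = sin((1−f)δ)/sin δ ≈ 0.219, b = sin(fδ)/sin δ ≈ 0.989.
p = a·p₁ + b·p₂ ≈ (0.001, 0.260, 0.966); φ = arcsin(p_z) ≈ 74.92°, λ = atan2(p_y, p_x) ≈ 89.86°.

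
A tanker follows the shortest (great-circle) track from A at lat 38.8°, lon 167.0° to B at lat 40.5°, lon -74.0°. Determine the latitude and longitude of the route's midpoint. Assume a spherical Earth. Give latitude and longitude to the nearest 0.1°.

Convert each endpoint to a unit vector on the sphere (x = cos φ cos λ, y = cos φ sin λ, z = sin φ).
The central angle between the endpoints is δ = arccos(p₁·p₂) ≈ 1.451 rad (83.1°).
Interpolate at f = 1/2 with slerp weights a = sin((1−f)δ)/sin δ ≈ 0.668, b = sin(fδ)/sin δ ≈ 0.668.
p = a·p₁ + b·p₂ ≈ (-0.367, -0.371, 0.853); φ = arcsin(p_z) ≈ 58.51°, λ = atan2(p_y, p_x) ≈ -134.70°.

≈ lat 58.5°, lon -134.7°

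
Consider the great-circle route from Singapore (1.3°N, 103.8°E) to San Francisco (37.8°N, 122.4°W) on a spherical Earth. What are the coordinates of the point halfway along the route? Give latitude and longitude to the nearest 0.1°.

Convert each endpoint to a unit vector on the sphere (x = cos φ cos λ, y = cos φ sin λ, z = sin φ).
The central angle between the endpoints is δ = arccos(p₁·p₂) ≈ 2.133 rad (122.2°).
Interpolate at f = 1/2 with slerp weights a = sin((1−f)δ)/sin δ ≈ 1.035, b = sin(fδ)/sin δ ≈ 1.035.
p = a·p₁ + b·p₂ ≈ (-0.685, 0.314, 0.658); φ = arcsin(p_z) ≈ 41.11°, λ = atan2(p_y, p_x) ≈ 155.35°.

≈ (41.1°N, 155.3°E)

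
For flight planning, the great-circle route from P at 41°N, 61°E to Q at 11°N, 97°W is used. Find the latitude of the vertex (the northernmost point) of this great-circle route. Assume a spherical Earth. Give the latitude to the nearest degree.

≈ 70°N

The great circle lies in the plane with unit normal n̂ = (p₁ × p₂)/|p₁ × p₂|.
Here n̂_z ≈ -0.335; the vertex latitude is φ_max = arccos|n̂_z| ≈ 70.4°.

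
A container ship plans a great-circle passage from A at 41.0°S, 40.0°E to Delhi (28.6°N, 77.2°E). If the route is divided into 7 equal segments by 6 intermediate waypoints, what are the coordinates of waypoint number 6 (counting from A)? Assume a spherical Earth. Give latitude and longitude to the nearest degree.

≈ 19°N, 72°E

Convert each endpoint to a unit vector on the sphere (x = cos φ cos λ, y = cos φ sin λ, z = sin φ).
The central angle between the endpoints is δ = arccos(p₁·p₂) ≈ 1.355 rad (77.7°).
Interpolate at f = 6/7 with slerp weights a = sin((1−f)δ)/sin δ ≈ 0.197, b = sin(fδ)/sin δ ≈ 0.939.
p = a·p₁ + b·p₂ ≈ (0.297, 0.900, 0.320); φ = arcsin(p_z) ≈ 18.69°, λ = atan2(p_y, p_x) ≈ 71.76°.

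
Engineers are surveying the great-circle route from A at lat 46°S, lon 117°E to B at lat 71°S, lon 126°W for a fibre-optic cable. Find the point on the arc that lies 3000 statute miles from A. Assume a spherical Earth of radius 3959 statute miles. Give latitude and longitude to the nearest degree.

≈ lat 76°S, lon 163°W

Convert each endpoint to a unit vector on the sphere (x = cos φ cos λ, y = cos φ sin λ, z = sin φ).
The central angle between the endpoints is δ = arccos(p₁·p₂) ≈ 0.955 rad (54.7°). The total great-circle distance is δ·R ≈ 0.955 × 3959 ≈ 3781 mi, so the target fraction is f = 3000/3781 ≈ 0.793.
Interpolate at f ≈ 0.793 with slerp weights a = sin((1−f)δ)/sin δ ≈ 0.240, b = sin(fδ)/sin δ ≈ 0.842.
p = a·p₁ + b·p₂ ≈ (-0.237, -0.073, -0.969); φ = arcsin(p_z) ≈ -75.65°, λ = atan2(p_y, p_x) ≈ -162.86°.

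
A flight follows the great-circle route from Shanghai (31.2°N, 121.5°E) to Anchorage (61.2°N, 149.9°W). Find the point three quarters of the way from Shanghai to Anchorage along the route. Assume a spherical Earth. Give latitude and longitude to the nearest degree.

Write both endpoints as unit vectors p₁, p₂ with components (cos φ cos λ, cos φ sin λ, sin φ).
The central angle between the endpoints is δ = arccos(p₁·p₂) ≈ 1.088 rad (62.4°).
Interpolate at f = 3/4 with slerp weights a = sin((1−f)δ)/sin δ ≈ 0.303, b = sin(fδ)/sin δ ≈ 0.822.
p = a·p₁ + b·p₂ ≈ (-0.478, 0.023, 0.878); φ = arcsin(p_z) ≈ 61.39°, λ = atan2(p_y, p_x) ≈ 177.30°.

≈ 61°N, 177°E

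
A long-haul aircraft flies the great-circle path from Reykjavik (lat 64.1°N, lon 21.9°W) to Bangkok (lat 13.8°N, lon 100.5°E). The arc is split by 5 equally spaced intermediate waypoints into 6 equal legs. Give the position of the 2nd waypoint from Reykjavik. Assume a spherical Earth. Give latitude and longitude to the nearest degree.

≈ lat 65°N, lon 52°E

Write both endpoints as unit vectors p₁, p₂ with components (cos φ cos λ, cos φ sin λ, sin φ).
The central angle between the endpoints is δ = arccos(p₁·p₂) ≈ 1.584 rad (90.7°).
Interpolate at f = 2/6 with slerp weights a = sin((1−f)δ)/sin δ ≈ 0.870, b = sin(fδ)/sin δ ≈ 0.504.
p = a·p₁ + b·p₂ ≈ (0.264, 0.339, 0.903); φ = arcsin(p_z) ≈ 64.56°, λ = atan2(p_y, p_x) ≈ 52.15°.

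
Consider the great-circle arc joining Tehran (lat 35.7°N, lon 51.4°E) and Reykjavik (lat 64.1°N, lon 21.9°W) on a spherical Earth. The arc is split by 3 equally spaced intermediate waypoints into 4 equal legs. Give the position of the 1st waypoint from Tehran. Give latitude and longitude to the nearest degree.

≈ lat 46°N, lon 42°E

From cos δ = sin φ₁ sin φ₂ + cos φ₁ cos φ₂ cos Δλ, the central angle is δ ≈ 0.893 rad (51.2°).
Interpolate at f = 1/4 with slerp weights a = sin((1−f)δ)/sin δ ≈ 0.797, b = sin(fδ)/sin δ ≈ 0.284.
p = a·p₁ + b·p₂ ≈ (0.519, 0.460, 0.721); φ = arcsin(p_z) ≈ 46.12°, λ = atan2(p_y, p_x) ≈ 41.52°.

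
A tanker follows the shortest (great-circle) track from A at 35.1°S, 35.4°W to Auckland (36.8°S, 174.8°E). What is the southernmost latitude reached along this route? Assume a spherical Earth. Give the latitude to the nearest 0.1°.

≈ 70.2°S

The great circle lies in the plane with unit normal n̂ = (p₁ × p₂)/|p₁ × p₂|.
Here n̂_z ≈ -0.338; the vertex latitude is φ_max = arccos|n̂_z| ≈ 70.2°.
Check via Clairaut: cos φ_max = |cos φ₁| · sin C = cos(35.1°)·sin(155.6°) ≈ 0.338, again giving ≈ 70.2°.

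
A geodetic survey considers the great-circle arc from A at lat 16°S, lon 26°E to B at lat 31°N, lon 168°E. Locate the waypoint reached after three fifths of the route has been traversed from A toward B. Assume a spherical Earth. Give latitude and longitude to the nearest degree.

≈ lat 28°N, lon 102°E

From cos δ = sin φ₁ sin φ₂ + cos φ₁ cos φ₂ cos Δλ, the central angle is δ ≈ 2.484 rad (142.3°).
Interpolate at f = 3/5 with slerp weights a = sin((1−f)δ)/sin δ ≈ 1.370, b = sin(fδ)/sin δ ≈ 1.630.
p = a·p₁ + b·p₂ ≈ (-0.183, 0.868, 0.462); φ = arcsin(p_z) ≈ 27.51°, λ = atan2(p_y, p_x) ≈ 101.89°.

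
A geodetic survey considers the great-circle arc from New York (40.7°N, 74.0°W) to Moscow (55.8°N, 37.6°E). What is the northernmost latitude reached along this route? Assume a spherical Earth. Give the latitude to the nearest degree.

The great circle lies in the plane with unit normal n̂ = (p₁ × p₂)/|p₁ × p₂|.
Here n̂_z ≈ +0.429; the vertex latitude is φ_max = arccos|n̂_z| ≈ 64.6°.

≈ 65°N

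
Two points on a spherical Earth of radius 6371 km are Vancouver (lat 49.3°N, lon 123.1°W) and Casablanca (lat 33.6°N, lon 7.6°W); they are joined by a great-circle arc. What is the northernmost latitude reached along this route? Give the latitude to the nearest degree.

The great circle lies in the plane with unit normal n̂ = (p₁ × p₂)/|p₁ × p₂|.
Here n̂_z ≈ +0.499; the vertex latitude is φ_max = arccos|n̂_z| ≈ 60.1°.
Check via Clairaut: cos φ_max = |cos φ₁| · sin C = cos(49.3°)·sin(49.9°) ≈ 0.499, again giving ≈ 60.1°.

≈ 60°N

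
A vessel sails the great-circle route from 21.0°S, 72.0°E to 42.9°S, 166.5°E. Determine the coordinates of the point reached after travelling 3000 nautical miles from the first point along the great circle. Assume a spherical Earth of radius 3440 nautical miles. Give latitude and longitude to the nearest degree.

≈ 45°S, 126°E

Write both endpoints as unit vectors p₁, p₂ with components (cos φ cos λ, cos φ sin λ, sin φ).
The central angle between the endpoints is δ = arccos(p₁·p₂) ≈ 1.379 rad (79.0°). The total great-circle distance is δ·R ≈ 1.379 × 3440 ≈ 4745 nmi, so the target fraction is f = 3000/4745 ≈ 0.632.
Interpolate at f ≈ 0.632 with slerp weights a = sin((1−f)δ)/sin δ ≈ 0.495, b = sin(fδ)/sin δ ≈ 0.780.
p = a·p₁ + b·p₂ ≈ (-0.413, 0.573, -0.708); φ = arcsin(p_z) ≈ -45.09°, λ = atan2(p_y, p_x) ≈ 125.78°.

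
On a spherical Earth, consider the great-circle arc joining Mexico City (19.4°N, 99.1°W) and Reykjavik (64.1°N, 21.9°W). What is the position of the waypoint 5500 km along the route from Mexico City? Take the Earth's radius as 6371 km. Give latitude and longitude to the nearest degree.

≈ 58°N, 57°W

Convert each endpoint to a unit vector on the sphere (x = cos φ cos λ, y = cos φ sin λ, z = sin φ).
The central angle between the endpoints is δ = arccos(p₁·p₂) ≈ 1.170 rad (67.0°). The total great-circle distance is δ·R ≈ 1.170 × 6371 ≈ 7455 km, so the target fraction is f = 5500/7455 ≈ 0.738.
Interpolate at f ≈ 0.738 with slerp weights a = sin((1−f)δ)/sin δ ≈ 0.328, b = sin(fδ)/sin δ ≈ 0.825.
p = a·p₁ + b·p₂ ≈ (0.286, -0.440, 0.851); φ = arcsin(p_z) ≈ 58.37°, λ = atan2(p_y, p_x) ≈ -57.01°.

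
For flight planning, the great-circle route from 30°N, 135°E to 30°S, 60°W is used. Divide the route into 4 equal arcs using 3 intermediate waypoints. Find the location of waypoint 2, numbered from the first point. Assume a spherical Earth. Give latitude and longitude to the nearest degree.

Write both endpoints as unit vectors p₁, p₂ with components (cos φ cos λ, cos φ sin λ, sin φ).
The central angle between the endpoints is δ = arccos(p₁·p₂) ≈ 2.915 rad (167.0°).
Interpolate at f = 2/4 with slerp weights a = sin((1−f)δ)/sin δ ≈ 4.423, b = sin(fδ)/sin δ ≈ 4.423.
p = a·p₁ + b·p₂ ≈ (-0.793, -0.609, 0.000); φ = arcsin(p_z) ≈ 0.00°, λ = atan2(p_y, p_x) ≈ -142.50°.

≈ 0°N, 142°W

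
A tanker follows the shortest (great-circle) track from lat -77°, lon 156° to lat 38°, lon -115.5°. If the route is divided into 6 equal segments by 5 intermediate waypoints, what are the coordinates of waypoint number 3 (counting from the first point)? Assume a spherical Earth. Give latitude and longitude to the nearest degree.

From cos δ = sin φ₁ sin φ₂ + cos φ₁ cos φ₂ cos Δλ, the central angle is δ ≈ 2.208 rad (126.5°).
Interpolate at f = 3/6 with slerp weights a = sin((1−f)δ)/sin δ ≈ 1.111, b = sin(fδ)/sin δ ≈ 1.111.
p = a·p₁ + b·p₂ ≈ (-0.605, -0.689, -0.399); φ = arcsin(p_z) ≈ -23.50°, λ = atan2(p_y, p_x) ≈ -131.31°.

≈ lat -23°, lon -131°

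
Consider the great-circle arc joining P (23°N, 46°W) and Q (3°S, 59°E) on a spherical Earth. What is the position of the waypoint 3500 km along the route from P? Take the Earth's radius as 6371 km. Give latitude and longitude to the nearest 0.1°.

≈ (21.1°N, 12.0°W)

Convert each endpoint to a unit vector on the sphere (x = cos φ cos λ, y = cos φ sin λ, z = sin φ).
The central angle between the endpoints is δ = arccos(p₁·p₂) ≈ 1.832 rad (105.0°). The total great-circle distance is δ·R ≈ 1.832 × 6371 ≈ 11672 km, so the target fraction is f = 3500/11672 ≈ 0.300.
Interpolate at f ≈ 0.300 with slerp weights a = sin((1−f)δ)/sin δ ≈ 0.993, b = sin(fδ)/sin δ ≈ 0.540.
p = a·p₁ + b·p₂ ≈ (0.913, -0.195, 0.360); φ = arcsin(p_z) ≈ 21.07°, λ = atan2(p_y, p_x) ≈ -12.03°.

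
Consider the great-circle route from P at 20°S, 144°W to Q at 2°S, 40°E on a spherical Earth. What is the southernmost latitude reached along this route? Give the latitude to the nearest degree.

The great circle lies in the plane with unit normal n̂ = (p₁ × p₂)/|p₁ × p₂|.
Here n̂_z ≈ -0.172; the vertex latitude is φ_max = arccos|n̂_z| ≈ 80.1°.

≈ 80°S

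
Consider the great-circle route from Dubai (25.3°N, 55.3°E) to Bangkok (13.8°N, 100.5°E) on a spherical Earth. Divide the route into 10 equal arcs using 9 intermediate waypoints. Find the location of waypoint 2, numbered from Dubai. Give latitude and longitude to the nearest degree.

Write both endpoints as unit vectors p₁, p₂ with components (cos φ cos λ, cos φ sin λ, sin φ).
The central angle between the endpoints is δ = arccos(p₁·p₂) ≈ 0.766 rad (43.9°).
Interpolate at f = 2/10 with slerp weights a = sin((1−f)δ)/sin δ ≈ 0.830, b = sin(fδ)/sin δ ≈ 0.220.
p = a·p₁ + b·p₂ ≈ (0.388, 0.827, 0.407); φ = arcsin(p_z) ≈ 24.02°, λ = atan2(p_y, p_x) ≈ 64.86°.

≈ 24°N, 65°E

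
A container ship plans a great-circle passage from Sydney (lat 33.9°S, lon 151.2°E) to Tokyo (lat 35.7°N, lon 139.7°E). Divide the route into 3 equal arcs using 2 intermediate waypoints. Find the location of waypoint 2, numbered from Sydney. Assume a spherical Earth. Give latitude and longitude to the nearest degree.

≈ lat 13°N, lon 144°E

Convert each endpoint to a unit vector on the sphere (x = cos φ cos λ, y = cos φ sin λ, z = sin φ).
The central angle between the endpoints is δ = arccos(p₁·p₂) ≈ 1.229 rad (70.4°).
Interpolate at f = 2/3 with slerp weights a = sin((1−f)δ)/sin δ ≈ 0.423, b = sin(fδ)/sin δ ≈ 0.776.
p = a·p₁ + b·p₂ ≈ (-0.788, 0.576, 0.217); φ = arcsin(p_z) ≈ 12.52°, λ = atan2(p_y, p_x) ≈ 143.81°.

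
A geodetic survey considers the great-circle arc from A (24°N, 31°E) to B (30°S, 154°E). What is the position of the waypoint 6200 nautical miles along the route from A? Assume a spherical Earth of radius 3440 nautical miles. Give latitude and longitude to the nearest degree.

≈ (23°S, 126°E)

Convert each endpoint to a unit vector on the sphere (x = cos φ cos λ, y = cos φ sin λ, z = sin φ).
The central angle between the endpoints is δ = arccos(p₁·p₂) ≈ 2.258 rad (129.4°). The total great-circle distance is δ·R ≈ 2.258 × 3440 ≈ 7767 nmi, so the target fraction is f = 6200/7767 ≈ 0.798.
Interpolate at f ≈ 0.798 with slerp weights a = sin((1−f)δ)/sin δ ≈ 0.569, b = sin(fδ)/sin δ ≈ 1.259.
p = a·p₁ + b·p₂ ≈ (-0.534, 0.746, -0.398); φ = arcsin(p_z) ≈ -23.45°, λ = atan2(p_y, p_x) ≈ 125.62°.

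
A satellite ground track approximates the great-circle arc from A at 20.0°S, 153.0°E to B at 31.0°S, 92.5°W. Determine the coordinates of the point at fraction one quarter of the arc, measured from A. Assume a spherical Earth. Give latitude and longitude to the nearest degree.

≈ 34°S, 176°E

Convert each endpoint to a unit vector on the sphere (x = cos φ cos λ, y = cos φ sin λ, z = sin φ).
The central angle between the endpoints is δ = arccos(p₁·p₂) ≈ 1.729 rad (99.1°).
Interpolate at f = 1/4 with slerp weights a = sin((1−f)δ)/sin δ ≈ 0.975, b = sin(fδ)/sin δ ≈ 0.424.
p = a·p₁ + b·p₂ ≈ (-0.832, 0.053, -0.552); φ = arcsin(p_z) ≈ -33.50°, λ = atan2(p_y, p_x) ≈ 176.38°.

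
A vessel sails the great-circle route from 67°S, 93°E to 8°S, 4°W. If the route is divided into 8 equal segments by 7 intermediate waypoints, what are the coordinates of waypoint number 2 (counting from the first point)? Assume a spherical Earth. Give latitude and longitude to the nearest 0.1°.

≈ 61.8°S, 43.7°E

From cos δ = sin φ₁ sin φ₂ + cos φ₁ cos φ₂ cos Δλ, the central angle is δ ≈ 1.490 rad (85.4°).
Interpolate at f = 2/8 with slerp weights a = sin((1−f)δ)/sin δ ≈ 0.902, b = sin(fδ)/sin δ ≈ 0.365.
p = a·p₁ + b·p₂ ≈ (0.342, 0.327, -0.881); φ = arcsin(p_z) ≈ -61.76°, λ = atan2(p_y, p_x) ≈ 43.67°.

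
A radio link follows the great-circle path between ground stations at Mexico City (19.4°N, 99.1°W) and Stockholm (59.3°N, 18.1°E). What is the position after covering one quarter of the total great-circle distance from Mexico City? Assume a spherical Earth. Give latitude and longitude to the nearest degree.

≈ (38°N, 87°W)

The haversine formula gives a central angle δ ≈ 1.505 rad (86.2°) between the endpoints.
Interpolate at f = 1/4 with slerp weights a = sin((1−f)δ)/sin δ ≈ 0.906, b = sin(fδ)/sin δ ≈ 0.368.
p = a·p₁ + b·p₂ ≈ (0.044, -0.785, 0.618); φ = arcsin(p_z) ≈ 38.14°, λ = atan2(p_y, p_x) ≈ -86.82°.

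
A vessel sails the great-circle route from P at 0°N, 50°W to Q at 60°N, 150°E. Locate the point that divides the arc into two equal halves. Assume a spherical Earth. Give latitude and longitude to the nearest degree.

Convert each endpoint to a unit vector on the sphere (x = cos φ cos λ, y = cos φ sin λ, z = sin φ).
The central angle between the endpoints is δ = arccos(p₁·p₂) ≈ 2.060 rad (118.0°).
Interpolate at f = 1/2 with slerp weights a = sin((1−f)δ)/sin δ ≈ 0.971, b = sin(fδ)/sin δ ≈ 0.971.
p = a·p₁ + b·p₂ ≈ (0.204, -0.501, 0.841); φ = arcsin(p_z) ≈ 57.25°, λ = atan2(p_y, p_x) ≈ -67.88°.

≈ 57°N, 68°W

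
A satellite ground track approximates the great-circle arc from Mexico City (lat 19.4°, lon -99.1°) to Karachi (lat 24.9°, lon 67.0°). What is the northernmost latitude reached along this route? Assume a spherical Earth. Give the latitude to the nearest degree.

≈ 73°

The great circle lies in the plane with unit normal n̂ = (p₁ × p₂)/|p₁ × p₂|.
Here n̂_z ≈ +0.284; the vertex latitude is φ_max = arccos|n̂_z| ≈ 73.5°.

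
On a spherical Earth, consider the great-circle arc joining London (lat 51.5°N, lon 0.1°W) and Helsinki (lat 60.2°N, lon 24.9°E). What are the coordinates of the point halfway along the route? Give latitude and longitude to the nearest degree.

The haversine formula gives a central angle δ ≈ 0.286 rad (16.4°) between the endpoints.
Interpolate at f = 1/2 with slerp weights a = sin((1−f)δ)/sin δ ≈ 0.505, b = sin(fδ)/sin δ ≈ 0.505.
p = a·p₁ + b·p₂ ≈ (0.542, 0.105, 0.834); φ = arcsin(p_z) ≈ 56.48°, λ = atan2(p_y, p_x) ≈ 10.98°.

≈ lat 56°N, lon 11°E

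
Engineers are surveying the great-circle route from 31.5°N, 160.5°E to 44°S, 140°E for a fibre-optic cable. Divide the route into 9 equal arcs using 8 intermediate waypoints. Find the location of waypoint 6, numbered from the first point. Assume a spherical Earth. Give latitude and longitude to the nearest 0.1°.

≈ 19.0°S, 148.1°E

Write both endpoints as unit vectors p₁, p₂ with components (cos φ cos λ, cos φ sin λ, sin φ).
The central angle between the endpoints is δ = arccos(p₁·p₂) ≈ 1.358 rad (77.8°).
Interpolate at f = 6/9 with slerp weights a = sin((1−f)δ)/sin δ ≈ 0.447, b = sin(fδ)/sin δ ≈ 0.805.
p = a·p₁ + b·p₂ ≈ (-0.803, 0.499, -0.325); φ = arcsin(p_z) ≈ -18.98°, λ = atan2(p_y, p_x) ≈ 148.12°.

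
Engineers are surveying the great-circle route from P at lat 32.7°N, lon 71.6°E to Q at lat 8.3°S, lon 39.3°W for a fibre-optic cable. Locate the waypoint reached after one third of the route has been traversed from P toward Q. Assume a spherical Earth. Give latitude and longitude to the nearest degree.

≈ lat 28°N, lon 28°E

Write both endpoints as unit vectors p₁, p₂ with components (cos φ cos λ, cos φ sin λ, sin φ).
The central angle between the endpoints is δ = arccos(p₁·p₂) ≈ 1.955 rad (112.0°).
Interpolate at f = 1/3 with slerp weights a = sin((1−f)δ)/sin δ ≈ 1.040, b = sin(fδ)/sin δ ≈ 0.654.
p = a·p₁ + b·p₂ ≈ (0.777, 0.421, 0.468); φ = arcsin(p_z) ≈ 27.88°, λ = atan2(p_y, p_x) ≈ 28.42°.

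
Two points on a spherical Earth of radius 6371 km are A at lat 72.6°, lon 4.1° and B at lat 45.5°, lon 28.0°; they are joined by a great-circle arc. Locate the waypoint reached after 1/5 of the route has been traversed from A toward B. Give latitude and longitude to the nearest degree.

Convert each endpoint to a unit vector on the sphere (x = cos φ cos λ, y = cos φ sin λ, z = sin φ).
The central angle between the endpoints is δ = arccos(p₁·p₂) ≈ 0.511 rad (29.3°).
Interpolate at f = 1/5 with slerp weights a = sin((1−f)δ)/sin δ ≈ 0.813, b = sin(fδ)/sin δ ≈ 0.209.
p = a·p₁ + b·p₂ ≈ (0.372, 0.086, 0.924); φ = arcsin(p_z) ≈ 67.58°, λ = atan2(p_y, p_x) ≈ 13.04°.

≈ lat 68°, lon 13°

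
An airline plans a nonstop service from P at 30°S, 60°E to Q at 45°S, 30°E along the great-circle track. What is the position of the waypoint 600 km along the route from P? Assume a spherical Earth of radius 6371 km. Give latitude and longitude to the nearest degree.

≈ 33°S, 55°E

Write both endpoints as unit vectors p₁, p₂ with components (cos φ cos λ, cos φ sin λ, sin φ).
The central angle between the endpoints is δ = arccos(p₁·p₂) ≈ 0.487 rad (27.9°). The total great-circle distance is δ·R ≈ 0.487 × 6371 ≈ 3101 km, so the target fraction is f = 600/3101 ≈ 0.194.
Interpolate at f ≈ 0.194 with slerp weights a = sin((1−f)δ)/sin δ ≈ 0.818, b = sin(fδ)/sin δ ≈ 0.201.
p = a·p₁ + b·p₂ ≈ (0.477, 0.684, -0.551); φ = arcsin(p_z) ≈ -33.44°, λ = atan2(p_y, p_x) ≈ 55.11°.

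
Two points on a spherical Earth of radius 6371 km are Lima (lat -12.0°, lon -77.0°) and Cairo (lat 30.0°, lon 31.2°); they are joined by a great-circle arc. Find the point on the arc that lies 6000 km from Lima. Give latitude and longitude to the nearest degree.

The haversine formula gives a central angle δ ≈ 1.948 rad (111.6°) between the endpoints. The total great-circle distance is δ·R ≈ 1.948 × 6371 ≈ 12412 km, so the target fraction is f = 6000/12412 ≈ 0.483.
Interpolate at f ≈ 0.483 with slerp weights a = sin((1−f)δ)/sin δ ≈ 0.909, b = sin(fδ)/sin δ ≈ 0.870.
p = a·p₁ + b·p₂ ≈ (0.844, -0.476, 0.246); φ = arcsin(p_z) ≈ 14.24°, λ = atan2(p_y, p_x) ≈ -29.42°.

≈ lat 14°, lon -29°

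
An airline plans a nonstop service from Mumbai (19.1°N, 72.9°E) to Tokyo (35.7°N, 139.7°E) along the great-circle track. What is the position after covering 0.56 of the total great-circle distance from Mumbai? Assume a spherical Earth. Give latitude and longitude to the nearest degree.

≈ 33°N, 108°E

The haversine formula gives a central angle δ ≈ 1.055 rad (60.4°) between the endpoints.
Interpolate at f = 0.56 with slerp weights a = sin((1−f)δ)/sin δ ≈ 0.515, b = sin(fδ)/sin δ ≈ 0.640.
p = a·p₁ + b·p₂ ≈ (-0.254, 0.801, 0.542); φ = arcsin(p_z) ≈ 32.82°, λ = atan2(p_y, p_x) ≈ 107.56°.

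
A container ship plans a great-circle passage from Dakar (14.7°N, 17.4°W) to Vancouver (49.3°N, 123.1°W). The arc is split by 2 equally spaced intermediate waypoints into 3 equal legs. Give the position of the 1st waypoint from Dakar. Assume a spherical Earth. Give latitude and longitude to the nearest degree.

≈ (36°N, 40°W)

Write both endpoints as unit vectors p₁, p₂ with components (cos φ cos λ, cos φ sin λ, sin φ).
The central angle between the endpoints is δ = arccos(p₁·p₂) ≈ 1.549 rad (88.8°).
Interpolate at f = 1/3 with slerp weights a = sin((1−f)δ)/sin δ ≈ 0.859, b = sin(fδ)/sin δ ≈ 0.494.
p = a·p₁ + b·p₂ ≈ (0.617, -0.518, 0.592); φ = arcsin(p_z) ≈ 36.32°, λ = atan2(p_y, p_x) ≈ -40.03°.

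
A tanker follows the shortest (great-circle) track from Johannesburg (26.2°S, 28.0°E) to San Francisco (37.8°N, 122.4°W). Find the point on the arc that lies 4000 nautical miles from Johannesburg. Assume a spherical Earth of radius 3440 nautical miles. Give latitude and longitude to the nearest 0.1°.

≈ (15.4°N, 25.6°W)

Convert each endpoint to a unit vector on the sphere (x = cos φ cos λ, y = cos φ sin λ, z = sin φ).
The central angle between the endpoints is δ = arccos(p₁·p₂) ≈ 2.662 rad (152.5°). The total great-circle distance is δ·R ≈ 2.662 × 3440 ≈ 9156 nmi, so the target fraction is f = 4000/9156 ≈ 0.437.
Interpolate at f ≈ 0.437 with slerp weights a = sin((1−f)δ)/sin δ ≈ 2.160, b = sin(fδ)/sin δ ≈ 1.988.
p = a·p₁ + b·p₂ ≈ (0.870, -0.416, 0.265); φ = arcsin(p_z) ≈ 15.35°, λ = atan2(p_y, p_x) ≈ -25.58°.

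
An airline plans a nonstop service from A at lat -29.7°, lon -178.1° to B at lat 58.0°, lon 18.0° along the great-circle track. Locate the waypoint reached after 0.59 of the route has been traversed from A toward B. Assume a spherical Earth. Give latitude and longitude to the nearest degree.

The haversine formula gives a central angle δ ≈ 2.611 rad (149.6°) between the endpoints.
Interpolate at f = 0.59 with slerp weights a = sin((1−f)δ)/sin δ ≈ 1.733, b = sin(fδ)/sin δ ≈ 1.975.
p = a·p₁ + b·p₂ ≈ (-0.510, 0.273, 0.816); φ = arcsin(p_z) ≈ 54.66°, λ = atan2(p_y, p_x) ≈ 151.79°.

≈ lat 55°, lon 152°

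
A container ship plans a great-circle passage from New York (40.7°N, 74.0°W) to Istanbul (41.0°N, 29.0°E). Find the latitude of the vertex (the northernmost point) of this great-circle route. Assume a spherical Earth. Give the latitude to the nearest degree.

≈ 54°N

The great circle lies in the plane with unit normal n̂ = (p₁ × p₂)/|p₁ × p₂|.
Here n̂_z ≈ +0.584; the vertex latitude is φ_max = arccos|n̂_z| ≈ 54.2°.
Check via Clairaut: cos φ_max = |cos φ₁| · sin C = cos(40.7°)·sin(50.4°) ≈ 0.584, again giving ≈ 54.2°.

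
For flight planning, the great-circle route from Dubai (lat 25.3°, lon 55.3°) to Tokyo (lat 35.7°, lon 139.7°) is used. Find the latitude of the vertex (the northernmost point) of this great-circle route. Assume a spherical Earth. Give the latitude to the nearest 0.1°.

The great circle lies in the plane with unit normal n̂ = (p₁ × p₂)/|p₁ × p₂|.
Here n̂_z ≈ +0.772; the vertex latitude is φ_max = arccos|n̂_z| ≈ 39.5°.

≈ 39.5°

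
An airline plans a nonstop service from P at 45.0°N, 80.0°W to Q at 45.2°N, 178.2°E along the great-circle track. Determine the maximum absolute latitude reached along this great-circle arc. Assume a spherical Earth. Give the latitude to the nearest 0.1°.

≈ 57.9°N

The great circle lies in the plane with unit normal n̂ = (p₁ × p₂)/|p₁ × p₂|.
Here n̂_z ≈ -0.532; the vertex latitude is φ_max = arccos|n̂_z| ≈ 57.9°.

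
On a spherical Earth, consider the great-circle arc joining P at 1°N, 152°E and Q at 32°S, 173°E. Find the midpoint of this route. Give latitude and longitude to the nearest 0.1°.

Write both endpoints as unit vectors p₁, p₂ with components (cos φ cos λ, cos φ sin λ, sin φ).
The central angle between the endpoints is δ = arccos(p₁·p₂) ≈ 0.672 rad (38.5°).
Interpolate at f = 1/2 with slerp weights a = sin((1−f)δ)/sin δ ≈ 0.530, b = sin(fδ)/sin δ ≈ 0.530.
p = a·p₁ + b·p₂ ≈ (-0.913, 0.303, -0.271); φ = arcsin(p_z) ≈ -15.75°, λ = atan2(p_y, p_x) ≈ 161.63°.

≈ 15.7°S, 161.6°E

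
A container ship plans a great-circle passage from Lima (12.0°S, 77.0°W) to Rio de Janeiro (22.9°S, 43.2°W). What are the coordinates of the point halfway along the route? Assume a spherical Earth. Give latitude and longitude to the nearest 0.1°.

Write both endpoints as unit vectors p₁, p₂ with components (cos φ cos λ, cos φ sin λ, sin φ).
The central angle between the endpoints is δ = arccos(p₁·p₂) ≈ 0.592 rad (33.9°).
Interpolate at f = 1/2 with slerp weights a = sin((1−f)δ)/sin δ ≈ 0.523, b = sin(fδ)/sin δ ≈ 0.523.
p = a·p₁ + b·p₂ ≈ (0.466, -0.828, -0.312); φ = arcsin(p_z) ≈ -18.19°, λ = atan2(p_y, p_x) ≈ -60.62°.

≈ 18.2°S, 60.6°W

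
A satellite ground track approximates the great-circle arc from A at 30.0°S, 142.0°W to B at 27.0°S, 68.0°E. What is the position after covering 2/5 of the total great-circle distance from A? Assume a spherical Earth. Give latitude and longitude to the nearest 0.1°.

Write both endpoints as unit vectors p₁, p₂ with components (cos φ cos λ, cos φ sin λ, sin φ).
The central angle between the endpoints is δ = arccos(p₁·p₂) ≈ 2.028 rad (116.2°).
Interpolate at f = 2/5 with slerp weights a = sin((1−f)δ)/sin δ ≈ 1.045, b = sin(fδ)/sin δ ≈ 0.808.
p = a·p₁ + b·p₂ ≈ (-0.444, 0.110, -0.889); φ = arcsin(p_z) ≈ -62.80°, λ = atan2(p_y, p_x) ≈ 166.05°.

≈ 62.8°S, 166.0°E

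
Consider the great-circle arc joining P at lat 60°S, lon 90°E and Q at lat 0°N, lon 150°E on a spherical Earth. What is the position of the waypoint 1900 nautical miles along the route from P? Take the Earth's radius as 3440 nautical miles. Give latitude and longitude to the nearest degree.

From cos δ = sin φ₁ sin φ₂ + cos φ₁ cos φ₂ cos Δλ, the central angle is δ ≈ 1.318 rad (75.5°). The total great-circle distance is δ·R ≈ 1.318 × 3440 ≈ 4534 nmi, so the target fraction is f = 1900/4534 ≈ 0.419.
Interpolate at f ≈ 0.419 with slerp weights a = sin((1−f)δ)/sin δ ≈ 0.716, b = sin(fδ)/sin δ ≈ 0.542.
p = a·p₁ + b·p₂ ≈ (-0.469, 0.629, -0.620); φ = arcsin(p_z) ≈ -38.31°, λ = atan2(p_y, p_x) ≈ 126.73°.

≈ lat 38°S, lon 127°E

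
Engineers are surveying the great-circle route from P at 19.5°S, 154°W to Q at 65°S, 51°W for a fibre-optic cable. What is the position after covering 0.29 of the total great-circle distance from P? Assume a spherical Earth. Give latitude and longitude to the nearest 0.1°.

Convert each endpoint to a unit vector on the sphere (x = cos φ cos λ, y = cos φ sin λ, z = sin φ).
The central angle between the endpoints is δ = arccos(p₁·p₂) ≈ 1.356 rad (77.7°).
Interpolate at f = 0.29 with slerp weights a = sin((1−f)δ)/sin δ ≈ 0.840, b = sin(fδ)/sin δ ≈ 0.392.
p = a·p₁ + b·p₂ ≈ (-0.607, -0.476, -0.636); φ = arcsin(p_z) ≈ -39.49°, λ = atan2(p_y, p_x) ≈ -141.92°.

≈ 39.5°S, 141.9°W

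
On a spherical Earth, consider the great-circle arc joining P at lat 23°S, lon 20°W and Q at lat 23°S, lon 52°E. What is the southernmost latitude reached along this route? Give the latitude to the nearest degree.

The great circle lies in the plane with unit normal n̂ = (p₁ × p₂)/|p₁ × p₂|.
Here n̂_z ≈ +0.886; the vertex latitude is φ_max = arccos|n̂_z| ≈ 27.7°.
Check via Clairaut: cos φ_max = |cos φ₁| · sin C = cos(23.0°)·sin(105.8°) ≈ 0.886, again giving ≈ 27.7°.

≈ 28°S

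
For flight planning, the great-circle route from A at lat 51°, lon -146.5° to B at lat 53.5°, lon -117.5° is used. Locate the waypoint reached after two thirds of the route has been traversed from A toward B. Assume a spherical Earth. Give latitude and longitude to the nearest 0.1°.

≈ lat 53.5°, lon -127.5°

The haversine formula gives a central angle δ ≈ 0.311 rad (17.8°) between the endpoints.
Interpolate at f = 2/3 with slerp weights a = sin((1−f)δ)/sin δ ≈ 0.338, b = sin(fδ)/sin δ ≈ 0.673.
p = a·p₁ + b·p₂ ≈ (-0.362, -0.472, 0.804); φ = arcsin(p_z) ≈ 53.47°, λ = atan2(p_y, p_x) ≈ -127.48°.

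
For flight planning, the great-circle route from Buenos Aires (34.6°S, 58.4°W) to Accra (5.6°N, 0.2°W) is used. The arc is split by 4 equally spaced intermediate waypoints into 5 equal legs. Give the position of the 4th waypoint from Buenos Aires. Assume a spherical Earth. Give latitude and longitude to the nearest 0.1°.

≈ 3.3°S, 10.4°W

Convert each endpoint to a unit vector on the sphere (x = cos φ cos λ, y = cos φ sin λ, z = sin φ).
The central angle between the endpoints is δ = arccos(p₁·p₂) ≈ 1.185 rad (67.9°).
Interpolate at f = 4/5 with slerp weights a = sin((1−f)δ)/sin δ ≈ 0.253, b = sin(fδ)/sin δ ≈ 0.877.
p = a·p₁ + b·p₂ ≈ (0.982, -0.181, -0.058); φ = arcsin(p_z) ≈ -3.35°, λ = atan2(p_y, p_x) ≈ -10.43°.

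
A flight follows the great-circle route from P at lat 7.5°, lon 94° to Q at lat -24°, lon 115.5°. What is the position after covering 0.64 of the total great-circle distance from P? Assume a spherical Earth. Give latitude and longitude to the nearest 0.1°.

From cos δ = sin φ₁ sin φ₂ + cos φ₁ cos φ₂ cos Δλ, the central angle is δ ≈ 0.661 rad (37.9°).
Interpolate at f = 0.64 with slerp weights a = sin((1−f)δ)/sin δ ≈ 0.384, b = sin(fδ)/sin δ ≈ 0.669.
p = a·p₁ + b·p₂ ≈ (-0.290, 0.931, -0.222); φ = arcsin(p_z) ≈ -12.82°, λ = atan2(p_y, p_x) ≈ 107.27°.

≈ lat -12.8°, lon 107.3°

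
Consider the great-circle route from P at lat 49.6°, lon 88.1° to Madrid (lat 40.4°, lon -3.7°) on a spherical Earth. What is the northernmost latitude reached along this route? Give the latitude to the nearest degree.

The great circle lies in the plane with unit normal n̂ = (p₁ × p₂)/|p₁ × p₂|.
Here n̂_z ≈ -0.562; the vertex latitude is φ_max = arccos|n̂_z| ≈ 55.8°.

≈ 56°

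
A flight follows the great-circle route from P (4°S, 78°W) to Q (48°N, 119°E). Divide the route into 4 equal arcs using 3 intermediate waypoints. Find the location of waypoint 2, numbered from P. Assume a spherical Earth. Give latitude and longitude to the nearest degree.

Convert each endpoint to a unit vector on the sphere (x = cos φ cos λ, y = cos φ sin λ, z = sin φ).
The central angle between the endpoints is δ = arccos(p₁·p₂) ≈ 2.333 rad (133.6°).
Interpolate at f = 2/4 with slerp weights a = sin((1−f)δ)/sin δ ≈ 1.270, b = sin(fδ)/sin δ ≈ 1.270.
p = a·p₁ + b·p₂ ≈ (-0.149, -0.496, 0.855); φ = arcsin(p_z) ≈ 58.81°, λ = atan2(p_y, p_x) ≈ -106.68°.

≈ (59°N, 107°W)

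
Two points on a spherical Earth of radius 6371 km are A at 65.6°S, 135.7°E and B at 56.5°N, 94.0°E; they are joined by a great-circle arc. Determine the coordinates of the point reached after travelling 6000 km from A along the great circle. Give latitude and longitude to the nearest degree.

From cos δ = sin φ₁ sin φ₂ + cos φ₁ cos φ₂ cos Δλ, the central angle is δ ≈ 2.201 rad (126.1°). The total great-circle distance is δ·R ≈ 2.201 × 6371 ≈ 14021 km, so the target fraction is f = 6000/14021 ≈ 0.428.
Interpolate at f ≈ 0.428 with slerp weights a = sin((1−f)δ)/sin δ ≈ 1.178, b = sin(fδ)/sin δ ≈ 1.001.
p = a·p₁ + b·p₂ ≈ (-0.387, 0.891, -0.238); φ = arcsin(p_z) ≈ -13.78°, λ = atan2(p_y, p_x) ≈ 113.47°.

≈ 14°S, 113°E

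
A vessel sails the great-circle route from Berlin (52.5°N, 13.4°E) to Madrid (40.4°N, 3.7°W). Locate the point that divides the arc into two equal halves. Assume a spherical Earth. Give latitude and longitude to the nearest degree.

Write both endpoints as unit vectors p₁, p₂ with components (cos φ cos λ, cos φ sin λ, sin φ).
The central angle between the endpoints is δ = arccos(p₁·p₂) ≈ 0.293 rad (16.8°).
Interpolate at f = 1/2 with slerp weights a = sin((1−f)δ)/sin δ ≈ 0.505, b = sin(fδ)/sin δ ≈ 0.505.
p = a·p₁ + b·p₂ ≈ (0.683, 0.046, 0.729); φ = arcsin(p_z) ≈ 46.77°, λ = atan2(p_y, p_x) ≈ 3.89°.

≈ 47°N, 4°E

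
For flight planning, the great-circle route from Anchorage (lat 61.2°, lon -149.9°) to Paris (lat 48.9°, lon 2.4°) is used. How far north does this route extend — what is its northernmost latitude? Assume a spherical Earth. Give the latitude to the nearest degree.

≈ 81°

The great circle lies in the plane with unit normal n̂ = (p₁ × p₂)/|p₁ × p₂|.
Here n̂_z ≈ +0.159; the vertex latitude is φ_max = arccos|n̂_z| ≈ 80.8°.
Check via Clairaut: cos φ_max = |cos φ₁| · sin C = cos(61.2°)·sin(19.3°) ≈ 0.159, again giving ≈ 80.8°.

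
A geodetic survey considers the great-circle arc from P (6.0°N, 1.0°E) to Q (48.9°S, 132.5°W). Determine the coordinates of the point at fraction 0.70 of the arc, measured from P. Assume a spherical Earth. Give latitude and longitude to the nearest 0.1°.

≈ (54.2°S, 72.4°W)

Write both endpoints as unit vectors p₁, p₂ with components (cos φ cos λ, cos φ sin λ, sin φ).
The central angle between the endpoints is δ = arccos(p₁·p₂) ≈ 2.128 rad (121.9°).
Interpolate at f = 0.70 with slerp weights a = sin((1−f)δ)/sin δ ≈ 0.702, b = sin(fδ)/sin δ ≈ 1.174.
p = a·p₁ + b·p₂ ≈ (0.177, -0.557, -0.812); φ = arcsin(p_z) ≈ -54.25°, λ = atan2(p_y, p_x) ≈ -72.41°.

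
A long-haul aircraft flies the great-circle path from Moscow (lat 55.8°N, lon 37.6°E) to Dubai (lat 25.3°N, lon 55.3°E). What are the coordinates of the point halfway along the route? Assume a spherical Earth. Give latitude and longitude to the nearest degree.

≈ lat 41°N, lon 49°E

Write both endpoints as unit vectors p₁, p₂ with components (cos φ cos λ, cos φ sin λ, sin φ).
The central angle between the endpoints is δ = arccos(p₁·p₂) ≈ 0.578 rad (33.1°).
Interpolate at f = 1/2 with slerp weights a = sin((1−f)δ)/sin δ ≈ 0.522, b = sin(fδ)/sin δ ≈ 0.522.
p = a·p₁ + b·p₂ ≈ (0.501, 0.567, 0.654); φ = arcsin(p_z) ≈ 40.87°, λ = atan2(p_y, p_x) ≈ 48.53°.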